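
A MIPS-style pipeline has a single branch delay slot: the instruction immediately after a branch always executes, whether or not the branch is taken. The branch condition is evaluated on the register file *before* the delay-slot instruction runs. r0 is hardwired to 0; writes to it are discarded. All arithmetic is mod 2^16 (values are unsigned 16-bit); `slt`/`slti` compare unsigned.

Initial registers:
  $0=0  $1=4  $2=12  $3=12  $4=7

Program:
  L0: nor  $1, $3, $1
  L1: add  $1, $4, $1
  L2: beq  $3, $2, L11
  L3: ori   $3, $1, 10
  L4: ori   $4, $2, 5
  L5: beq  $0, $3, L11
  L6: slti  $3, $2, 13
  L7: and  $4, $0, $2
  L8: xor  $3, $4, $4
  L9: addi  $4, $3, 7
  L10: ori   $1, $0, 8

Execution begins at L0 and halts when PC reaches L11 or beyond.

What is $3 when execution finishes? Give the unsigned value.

65530

  step pc=0: nor  $1, $3, $1  regs=(0,65523,12,12,7)
  step pc=1: add  $1, $4, $1  regs=(0,65530,12,12,7)
  step pc=2: beq  $3, $2, L11  cond=T  regs=(0,65530,12,12,7)
  step pc=3: ori   $3, $1, 10  regs=(0,65530,12,65530,7)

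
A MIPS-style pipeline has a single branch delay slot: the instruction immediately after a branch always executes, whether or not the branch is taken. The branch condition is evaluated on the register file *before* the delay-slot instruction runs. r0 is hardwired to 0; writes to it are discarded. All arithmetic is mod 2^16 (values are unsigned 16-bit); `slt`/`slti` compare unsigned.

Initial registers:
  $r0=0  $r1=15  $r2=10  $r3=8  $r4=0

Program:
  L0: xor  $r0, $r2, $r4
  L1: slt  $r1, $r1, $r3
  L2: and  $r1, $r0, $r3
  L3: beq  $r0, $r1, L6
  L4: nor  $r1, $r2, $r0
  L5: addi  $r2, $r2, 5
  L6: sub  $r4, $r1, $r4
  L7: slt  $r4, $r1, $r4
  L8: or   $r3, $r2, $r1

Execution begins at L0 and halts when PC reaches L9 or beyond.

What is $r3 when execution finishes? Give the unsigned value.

65535

[0] xor  $r0, $r2, $r4  →  {$r0:0, $r1:15, $r2:10, $r3:8, $r4:0}
[1] slt  $r1, $r1, $r3  →  {$r0:0, $r1:0, $r2:10, $r3:8, $r4:0}
[2] and  $r1, $r0, $r3  →  {$r0:0, $r1:0, $r2:10, $r3:8, $r4:0}
[3] beq  $r0, $r1, L6  →  {$r0:0, $r1:0, $r2:10, $r3:8, $r4:0}  ⟨branch taken⟩
[4] nor  $r1, $r2, $r0  →  {$r0:0, $r1:65525, $r2:10, $r3:8, $r4:0}
[6] sub  $r4, $r1, $r4  →  {$r0:0, $r1:65525, $r2:10, $r3:8, $r4:65525}
[7] slt  $r4, $r1, $r4  →  {$r0:0, $r1:65525, $r2:10, $r3:8, $r4:0}
[8] or   $r3, $r2, $r1  →  {$r0:0, $r1:65525, $r2:10, $r3:65535, $r4:0}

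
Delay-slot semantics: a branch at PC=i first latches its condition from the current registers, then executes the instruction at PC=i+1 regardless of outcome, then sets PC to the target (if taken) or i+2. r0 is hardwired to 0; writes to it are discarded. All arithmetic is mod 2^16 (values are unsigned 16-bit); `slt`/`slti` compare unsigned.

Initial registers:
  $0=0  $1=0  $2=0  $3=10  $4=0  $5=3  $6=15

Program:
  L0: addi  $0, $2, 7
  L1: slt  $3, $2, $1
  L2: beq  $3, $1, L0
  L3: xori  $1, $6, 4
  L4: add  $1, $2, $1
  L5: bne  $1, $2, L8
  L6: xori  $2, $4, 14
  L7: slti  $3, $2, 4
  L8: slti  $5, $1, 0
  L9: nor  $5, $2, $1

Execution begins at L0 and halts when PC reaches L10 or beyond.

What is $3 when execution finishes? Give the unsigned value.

  step pc=0: addi  $0, $2, 7  regs=(0,0,0,10,0,3,15)
  step pc=1: slt  $3, $2, $1  regs=(0,0,0,0,0,3,15)
  step pc=2: beq  $3, $1, L0  cond=T  regs=(0,0,0,0,0,3,15)
  step pc=3: xori  $1, $6, 4  regs=(0,11,0,0,0,3,15)
  step pc=0: addi  $0, $2, 7  regs=(0,11,0,0,0,3,15)
  step pc=1: slt  $3, $2, $1  regs=(0,11,0,1,0,3,15)
  step pc=2: beq  $3, $1, L0  cond=F  regs=(0,11,0,1,0,3,15)
  step pc=3: xori  $1, $6, 4  regs=(0,11,0,1,0,3,15)
  step pc=4: add  $1, $2, $1  regs=(0,11,0,1,0,3,15)
  step pc=5: bne  $1, $2, L8  cond=T  regs=(0,11,0,1,0,3,15)
  step pc=6: xori  $2, $4, 14  regs=(0,11,14,1,0,3,15)
  step pc=8: slti  $5, $1, 0  regs=(0,11,14,1,0,0,15)
  step pc=9: nor  $5, $2, $1  regs=(0,11,14,1,0,65520,15)

1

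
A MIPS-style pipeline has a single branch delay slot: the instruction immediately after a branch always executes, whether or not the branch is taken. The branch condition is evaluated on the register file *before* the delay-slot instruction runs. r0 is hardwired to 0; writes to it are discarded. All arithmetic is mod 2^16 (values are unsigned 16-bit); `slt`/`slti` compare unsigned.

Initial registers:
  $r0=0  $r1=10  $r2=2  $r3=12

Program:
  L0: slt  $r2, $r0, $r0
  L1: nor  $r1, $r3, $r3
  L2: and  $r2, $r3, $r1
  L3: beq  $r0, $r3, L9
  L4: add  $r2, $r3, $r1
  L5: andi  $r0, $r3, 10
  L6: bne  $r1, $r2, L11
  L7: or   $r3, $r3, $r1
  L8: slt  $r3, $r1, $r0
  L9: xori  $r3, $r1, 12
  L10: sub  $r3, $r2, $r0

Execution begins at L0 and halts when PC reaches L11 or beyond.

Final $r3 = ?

65535

  step pc=0: slt  $r2, $r0, $r0  regs=(0,10,0,12)
  step pc=1: nor  $r1, $r3, $r3  regs=(0,65523,0,12)
  step pc=2: and  $r2, $r3, $r1  regs=(0,65523,0,12)
  step pc=3: beq  $r0, $r3, L9  cond=F  regs=(0,65523,0,12)
  step pc=4: add  $r2, $r3, $r1  regs=(0,65523,65535,12)
  step pc=5: andi  $r0, $r3, 10  regs=(0,65523,65535,12)
  step pc=6: bne  $r1, $r2, L11  cond=T  regs=(0,65523,65535,12)
  step pc=7: or   $r3, $r3, $r1  regs=(0,65523,65535,65535)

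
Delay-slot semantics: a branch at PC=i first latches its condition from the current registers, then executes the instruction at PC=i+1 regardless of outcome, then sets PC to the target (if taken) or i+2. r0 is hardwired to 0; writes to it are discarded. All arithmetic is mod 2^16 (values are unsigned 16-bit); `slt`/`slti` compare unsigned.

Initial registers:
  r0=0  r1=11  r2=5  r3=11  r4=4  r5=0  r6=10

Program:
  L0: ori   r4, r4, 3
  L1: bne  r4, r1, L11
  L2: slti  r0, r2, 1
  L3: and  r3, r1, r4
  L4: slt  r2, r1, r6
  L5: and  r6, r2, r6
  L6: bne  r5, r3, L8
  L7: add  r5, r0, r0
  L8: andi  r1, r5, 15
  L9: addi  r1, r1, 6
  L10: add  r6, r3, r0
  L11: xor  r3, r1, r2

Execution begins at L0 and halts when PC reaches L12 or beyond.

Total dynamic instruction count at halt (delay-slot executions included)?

4

#0 ori   r4, r4, 3 ; 0/11/5/11/7/0/10
#1 bne  r4, r1, L11 ; 0/11/5/11/7/0/10 ; →target
#2 slti  r0, r2, 1 ; 0/11/5/11/7/0/10
#11 xor  r3, r1, r2 ; 0/11/5/14/7/0/10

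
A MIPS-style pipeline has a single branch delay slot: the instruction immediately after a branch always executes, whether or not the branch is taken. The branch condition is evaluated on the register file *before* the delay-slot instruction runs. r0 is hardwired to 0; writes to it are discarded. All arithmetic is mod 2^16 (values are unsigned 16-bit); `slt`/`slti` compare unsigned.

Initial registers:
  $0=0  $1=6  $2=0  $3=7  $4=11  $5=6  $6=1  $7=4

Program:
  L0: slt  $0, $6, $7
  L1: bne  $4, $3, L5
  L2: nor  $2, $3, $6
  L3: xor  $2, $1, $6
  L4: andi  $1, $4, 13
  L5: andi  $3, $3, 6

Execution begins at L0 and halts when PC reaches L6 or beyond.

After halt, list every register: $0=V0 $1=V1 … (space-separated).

#0 slt  $0, $6, $7 ; 0/6/0/7/11/6/1/4
#1 bne  $4, $3, L5 ; 0/6/0/7/11/6/1/4 ; →target
#2 nor  $2, $3, $6 ; 0/6/65528/7/11/6/1/4
#5 andi  $3, $3, 6 ; 0/6/65528/6/11/6/1/4

$0=0 $1=6 $2=65528 $3=6 $4=11 $5=6 $6=1 $7=4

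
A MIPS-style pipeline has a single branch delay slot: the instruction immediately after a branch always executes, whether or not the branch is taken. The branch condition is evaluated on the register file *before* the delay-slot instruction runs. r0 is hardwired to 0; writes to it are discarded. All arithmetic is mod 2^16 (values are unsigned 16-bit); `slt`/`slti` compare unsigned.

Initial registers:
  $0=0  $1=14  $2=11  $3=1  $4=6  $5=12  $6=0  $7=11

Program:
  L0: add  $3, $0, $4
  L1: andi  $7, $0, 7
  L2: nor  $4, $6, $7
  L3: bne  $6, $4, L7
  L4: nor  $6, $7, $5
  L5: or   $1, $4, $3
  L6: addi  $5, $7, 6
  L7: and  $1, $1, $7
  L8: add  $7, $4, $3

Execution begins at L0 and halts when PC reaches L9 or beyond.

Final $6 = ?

65523

PC=0  add  $3, $0, $4        | $0=0 $1=14 $2=11 $3=6 $4=6 $5=12 $6=0 $7=11
PC=1  andi  $7, $0, 7        | $0=0 $1=14 $2=11 $3=6 $4=6 $5=12 $6=0 $7=0
PC=2  nor  $4, $6, $7        | $0=0 $1=14 $2=11 $3=6 $4=65535 $5=12 $6=0 $7=0
PC=3  bne  $6, $4, L7        | $0=0 $1=14 $2=11 $3=6 $4=65535 $5=12 $6=0 $7=0  [TAKEN]
PC=4  nor  $6, $7, $5        | $0=0 $1=14 $2=11 $3=6 $4=65535 $5=12 $6=65523 $7=0
PC=7  and  $1, $1, $7        | $0=0 $1=0 $2=11 $3=6 $4=65535 $5=12 $6=65523 $7=0
PC=8  add  $7, $4, $3        | $0=0 $1=0 $2=11 $3=6 $4=65535 $5=12 $6=65523 $7=5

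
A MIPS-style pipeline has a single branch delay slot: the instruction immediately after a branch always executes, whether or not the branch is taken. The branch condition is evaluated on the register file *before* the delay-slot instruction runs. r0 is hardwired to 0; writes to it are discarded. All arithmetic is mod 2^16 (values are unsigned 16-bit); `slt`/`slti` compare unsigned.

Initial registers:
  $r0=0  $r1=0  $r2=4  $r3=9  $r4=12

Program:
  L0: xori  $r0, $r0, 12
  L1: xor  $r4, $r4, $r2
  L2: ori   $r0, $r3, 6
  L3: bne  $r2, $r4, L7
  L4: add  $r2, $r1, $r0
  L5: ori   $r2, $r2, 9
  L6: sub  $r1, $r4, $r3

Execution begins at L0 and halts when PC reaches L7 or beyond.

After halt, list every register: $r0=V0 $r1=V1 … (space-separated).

$r0=0 $r1=0 $r2=0 $r3=9 $r4=8

#0 xori  $r0, $r0, 12 ; 0/0/4/9/12
#1 xor  $r4, $r4, $r2 ; 0/0/4/9/8
#2 ori   $r0, $r3, 6 ; 0/0/4/9/8
#3 bne  $r2, $r4, L7 ; 0/0/4/9/8 ; →target
#4 add  $r2, $r1, $r0 ; 0/0/0/9/8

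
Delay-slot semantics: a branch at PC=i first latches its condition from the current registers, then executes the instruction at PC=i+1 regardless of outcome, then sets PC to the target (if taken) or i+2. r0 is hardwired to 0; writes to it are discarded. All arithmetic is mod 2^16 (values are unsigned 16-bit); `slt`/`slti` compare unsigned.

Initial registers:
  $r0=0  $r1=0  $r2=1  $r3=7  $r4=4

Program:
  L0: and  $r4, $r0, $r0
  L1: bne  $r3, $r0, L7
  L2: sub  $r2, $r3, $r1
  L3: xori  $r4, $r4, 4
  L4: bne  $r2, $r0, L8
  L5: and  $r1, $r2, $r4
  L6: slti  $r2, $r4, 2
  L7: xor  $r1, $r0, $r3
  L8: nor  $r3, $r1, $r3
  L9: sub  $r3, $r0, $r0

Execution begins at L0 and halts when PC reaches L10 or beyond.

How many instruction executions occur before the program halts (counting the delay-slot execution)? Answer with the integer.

[0] and  $r4, $r0, $r0  →  {$r0:0, $r1:0, $r2:1, $r3:7, $r4:0}
[1] bne  $r3, $r0, L7  →  {$r0:0, $r1:0, $r2:1, $r3:7, $r4:0}  ⟨branch taken⟩
[2] sub  $r2, $r3, $r1  →  {$r0:0, $r1:0, $r2:7, $r3:7, $r4:0}
[7] xor  $r1, $r0, $r3  →  {$r0:0, $r1:7, $r2:7, $r3:7, $r4:0}
[8] nor  $r3, $r1, $r3  →  {$r0:0, $r1:7, $r2:7, $r3:65528, $r4:0}
[9] sub  $r3, $r0, $r0  →  {$r0:0, $r1:7, $r2:7, $r3:0, $r4:0}

6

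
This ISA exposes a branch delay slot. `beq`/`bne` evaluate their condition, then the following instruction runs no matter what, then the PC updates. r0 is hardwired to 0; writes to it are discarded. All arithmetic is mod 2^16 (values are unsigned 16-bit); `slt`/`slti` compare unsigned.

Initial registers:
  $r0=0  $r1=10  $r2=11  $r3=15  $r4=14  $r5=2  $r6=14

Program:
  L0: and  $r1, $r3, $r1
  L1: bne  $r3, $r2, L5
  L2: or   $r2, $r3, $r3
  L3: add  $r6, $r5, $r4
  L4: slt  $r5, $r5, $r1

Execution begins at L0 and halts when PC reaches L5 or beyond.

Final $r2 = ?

#0 and  $r1, $r3, $r1 ; 0/10/11/15/14/2/14
#1 bne  $r3, $r2, L5 ; 0/10/11/15/14/2/14 ; →target
#2 or   $r2, $r3, $r3 ; 0/10/15/15/14/2/14

15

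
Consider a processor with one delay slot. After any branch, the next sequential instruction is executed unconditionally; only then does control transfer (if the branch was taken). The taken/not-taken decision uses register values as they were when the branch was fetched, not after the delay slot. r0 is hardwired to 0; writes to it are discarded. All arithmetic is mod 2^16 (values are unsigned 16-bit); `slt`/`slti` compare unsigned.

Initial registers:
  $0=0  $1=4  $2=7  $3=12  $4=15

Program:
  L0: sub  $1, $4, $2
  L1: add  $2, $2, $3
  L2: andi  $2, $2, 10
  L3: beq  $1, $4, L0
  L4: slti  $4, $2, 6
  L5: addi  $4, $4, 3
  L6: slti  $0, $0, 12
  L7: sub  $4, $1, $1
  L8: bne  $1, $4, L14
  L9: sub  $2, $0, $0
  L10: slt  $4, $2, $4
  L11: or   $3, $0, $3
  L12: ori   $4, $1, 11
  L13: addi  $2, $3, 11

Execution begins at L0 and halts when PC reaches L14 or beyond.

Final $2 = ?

PC=0  sub  $1, $4, $2        | $0=0 $1=8 $2=7 $3=12 $4=15
PC=1  add  $2, $2, $3        | $0=0 $1=8 $2=19 $3=12 $4=15
PC=2  andi  $2, $2, 10       | $0=0 $1=8 $2=2 $3=12 $4=15
PC=3  beq  $1, $4, L0        | $0=0 $1=8 $2=2 $3=12 $4=15  [not taken]
PC=4  slti  $4, $2, 6        | $0=0 $1=8 $2=2 $3=12 $4=1
PC=5  addi  $4, $4, 3        | $0=0 $1=8 $2=2 $3=12 $4=4
PC=6  slti  $0, $0, 12       | $0=0 $1=8 $2=2 $3=12 $4=4
PC=7  sub  $4, $1, $1        | $0=0 $1=8 $2=2 $3=12 $4=0
PC=8  bne  $1, $4, L14       | $0=0 $1=8 $2=2 $3=12 $4=0  [TAKEN]
PC=9  sub  $2, $0, $0        | $0=0 $1=8 $2=0 $3=12 $4=0

0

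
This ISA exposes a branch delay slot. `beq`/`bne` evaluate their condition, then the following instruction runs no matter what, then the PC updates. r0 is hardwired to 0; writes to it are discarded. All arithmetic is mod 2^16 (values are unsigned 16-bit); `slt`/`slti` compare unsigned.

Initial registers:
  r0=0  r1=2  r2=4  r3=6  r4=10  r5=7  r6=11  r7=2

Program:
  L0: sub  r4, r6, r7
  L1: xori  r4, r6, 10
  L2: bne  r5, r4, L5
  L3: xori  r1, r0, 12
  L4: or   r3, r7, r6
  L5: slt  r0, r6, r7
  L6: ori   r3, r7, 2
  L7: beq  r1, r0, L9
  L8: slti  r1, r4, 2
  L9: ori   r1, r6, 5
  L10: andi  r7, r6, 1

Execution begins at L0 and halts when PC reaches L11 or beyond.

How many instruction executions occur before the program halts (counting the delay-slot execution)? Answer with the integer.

10

PC=0  sub  r4, r6, r7        | r0=0 r1=2 r2=4 r3=6 r4=9 r5=7 r6=11 r7=2
PC=1  xori  r4, r6, 10       | r0=0 r1=2 r2=4 r3=6 r4=1 r5=7 r6=11 r7=2
PC=2  bne  r5, r4, L5        | r0=0 r1=2 r2=4 r3=6 r4=1 r5=7 r6=11 r7=2  [TAKEN]
PC=3  xori  r1, r0, 12       | r0=0 r1=12 r2=4 r3=6 r4=1 r5=7 r6=11 r7=2
PC=5  slt  r0, r6, r7        | r0=0 r1=12 r2=4 r3=6 r4=1 r5=7 r6=11 r7=2
PC=6  ori   r3, r7, 2        | r0=0 r1=12 r2=4 r3=2 r4=1 r5=7 r6=11 r7=2
PC=7  beq  r1, r0, L9        | r0=0 r1=12 r2=4 r3=2 r4=1 r5=7 r6=11 r7=2  [not taken]
PC=8  slti  r1, r4, 2        | r0=0 r1=1 r2=4 r3=2 r4=1 r5=7 r6=11 r7=2
PC=9  ori   r1, r6, 5        | r0=0 r1=15 r2=4 r3=2 r4=1 r5=7 r6=11 r7=2
PC=10 andi  r7, r6, 1        | r0=0 r1=15 r2=4 r3=2 r4=1 r5=7 r6=11 r7=1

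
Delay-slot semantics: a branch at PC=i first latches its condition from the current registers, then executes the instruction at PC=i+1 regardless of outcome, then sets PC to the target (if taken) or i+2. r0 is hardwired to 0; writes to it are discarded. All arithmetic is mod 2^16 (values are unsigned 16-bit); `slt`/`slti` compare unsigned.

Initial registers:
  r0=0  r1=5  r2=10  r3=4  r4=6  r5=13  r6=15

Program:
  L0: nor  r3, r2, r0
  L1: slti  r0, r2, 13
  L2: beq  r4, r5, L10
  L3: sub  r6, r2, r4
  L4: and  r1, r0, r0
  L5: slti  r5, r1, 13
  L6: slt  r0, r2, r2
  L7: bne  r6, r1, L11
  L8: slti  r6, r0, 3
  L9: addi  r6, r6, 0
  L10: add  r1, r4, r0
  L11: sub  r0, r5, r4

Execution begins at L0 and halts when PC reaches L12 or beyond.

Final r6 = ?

#0 nor  r3, r2, r0 ; 0/5/10/65525/6/13/15
#1 slti  r0, r2, 13 ; 0/5/10/65525/6/13/15
#2 beq  r4, r5, L10 ; 0/5/10/65525/6/13/15 ; →fallthru
#3 sub  r6, r2, r4 ; 0/5/10/65525/6/13/4
#4 and  r1, r0, r0 ; 0/0/10/65525/6/13/4
#5 slti  r5, r1, 13 ; 0/0/10/65525/6/1/4
#6 slt  r0, r2, r2 ; 0/0/10/65525/6/1/4
#7 bne  r6, r1, L11 ; 0/0/10/65525/6/1/4 ; →target
#8 slti  r6, r0, 3 ; 0/0/10/65525/6/1/1
#11 sub  r0, r5, r4 ; 0/0/10/65525/6/1/1

1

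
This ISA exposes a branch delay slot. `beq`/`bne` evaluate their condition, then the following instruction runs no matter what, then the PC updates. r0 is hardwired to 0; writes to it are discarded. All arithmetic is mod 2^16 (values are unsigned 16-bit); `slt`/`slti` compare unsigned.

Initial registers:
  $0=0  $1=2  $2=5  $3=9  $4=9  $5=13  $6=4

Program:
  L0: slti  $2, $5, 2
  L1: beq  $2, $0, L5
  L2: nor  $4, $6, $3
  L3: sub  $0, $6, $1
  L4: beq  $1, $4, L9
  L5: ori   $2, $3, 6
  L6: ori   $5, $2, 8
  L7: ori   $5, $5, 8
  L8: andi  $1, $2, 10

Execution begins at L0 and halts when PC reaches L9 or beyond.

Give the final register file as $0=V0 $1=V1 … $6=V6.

#0 slti  $2, $5, 2 ; 0/2/0/9/9/13/4
#1 beq  $2, $0, L5 ; 0/2/0/9/9/13/4 ; →target
#2 nor  $4, $6, $3 ; 0/2/0/9/65522/13/4
#5 ori   $2, $3, 6 ; 0/2/15/9/65522/13/4
#6 ori   $5, $2, 8 ; 0/2/15/9/65522/15/4
#7 ori   $5, $5, 8 ; 0/2/15/9/65522/15/4
#8 andi  $1, $2, 10 ; 0/10/15/9/65522/15/4

$0=0 $1=10 $2=15 $3=9 $4=65522 $5=15 $6=4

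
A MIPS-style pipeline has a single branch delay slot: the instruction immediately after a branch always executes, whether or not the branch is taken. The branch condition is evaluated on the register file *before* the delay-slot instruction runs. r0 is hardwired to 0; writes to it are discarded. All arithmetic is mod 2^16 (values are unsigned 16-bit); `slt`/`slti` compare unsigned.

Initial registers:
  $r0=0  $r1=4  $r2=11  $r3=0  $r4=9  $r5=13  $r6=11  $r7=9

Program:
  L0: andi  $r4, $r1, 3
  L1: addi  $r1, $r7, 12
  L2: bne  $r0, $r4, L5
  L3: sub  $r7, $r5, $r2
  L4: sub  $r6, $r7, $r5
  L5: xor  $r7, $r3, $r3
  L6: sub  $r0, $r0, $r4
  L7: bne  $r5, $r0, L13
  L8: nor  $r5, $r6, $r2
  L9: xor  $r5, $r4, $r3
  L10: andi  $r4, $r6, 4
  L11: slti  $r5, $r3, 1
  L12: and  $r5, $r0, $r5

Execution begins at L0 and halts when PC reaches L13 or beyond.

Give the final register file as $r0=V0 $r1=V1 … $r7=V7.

#0 andi  $r4, $r1, 3 ; 0/4/11/0/0/13/11/9
#1 addi  $r1, $r7, 12 ; 0/21/11/0/0/13/11/9
#2 bne  $r0, $r4, L5 ; 0/21/11/0/0/13/11/9 ; →fallthru
#3 sub  $r7, $r5, $r2 ; 0/21/11/0/0/13/11/2
#4 sub  $r6, $r7, $r5 ; 0/21/11/0/0/13/65525/2
#5 xor  $r7, $r3, $r3 ; 0/21/11/0/0/13/65525/0
#6 sub  $r0, $r0, $r4 ; 0/21/11/0/0/13/65525/0
#7 bne  $r5, $r0, L13 ; 0/21/11/0/0/13/65525/0 ; →target
#8 nor  $r5, $r6, $r2 ; 0/21/11/0/0/0/65525/0

$r0=0 $r1=21 $r2=11 $r3=0 $r4=0 $r5=0 $r6=65525 $r7=0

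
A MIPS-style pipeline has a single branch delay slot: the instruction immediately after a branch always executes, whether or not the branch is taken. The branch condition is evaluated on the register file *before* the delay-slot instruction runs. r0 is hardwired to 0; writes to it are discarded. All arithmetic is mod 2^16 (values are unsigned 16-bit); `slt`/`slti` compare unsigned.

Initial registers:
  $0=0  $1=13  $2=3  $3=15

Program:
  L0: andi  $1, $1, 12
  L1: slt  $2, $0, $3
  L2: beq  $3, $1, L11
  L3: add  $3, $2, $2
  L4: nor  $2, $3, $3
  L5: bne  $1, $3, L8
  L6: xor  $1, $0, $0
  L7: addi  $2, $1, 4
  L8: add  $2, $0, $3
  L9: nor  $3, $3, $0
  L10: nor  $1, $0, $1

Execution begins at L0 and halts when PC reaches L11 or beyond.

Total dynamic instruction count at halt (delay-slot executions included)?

10

  step pc=0: andi  $1, $1, 12  regs=(0,12,3,15)
  step pc=1: slt  $2, $0, $3  regs=(0,12,1,15)
  step pc=2: beq  $3, $1, L11  cond=F  regs=(0,12,1,15)
  step pc=3: add  $3, $2, $2  regs=(0,12,1,2)
  step pc=4: nor  $2, $3, $3  regs=(0,12,65533,2)
  step pc=5: bne  $1, $3, L8  cond=T  regs=(0,12,65533,2)
  step pc=6: xor  $1, $0, $0  regs=(0,0,65533,2)
  step pc=8: add  $2, $0, $3  regs=(0,0,2,2)
  step pc=9: nor  $3, $3, $0  regs=(0,0,2,65533)
  step pc=10: nor  $1, $0, $1  regs=(0,65535,2,65533)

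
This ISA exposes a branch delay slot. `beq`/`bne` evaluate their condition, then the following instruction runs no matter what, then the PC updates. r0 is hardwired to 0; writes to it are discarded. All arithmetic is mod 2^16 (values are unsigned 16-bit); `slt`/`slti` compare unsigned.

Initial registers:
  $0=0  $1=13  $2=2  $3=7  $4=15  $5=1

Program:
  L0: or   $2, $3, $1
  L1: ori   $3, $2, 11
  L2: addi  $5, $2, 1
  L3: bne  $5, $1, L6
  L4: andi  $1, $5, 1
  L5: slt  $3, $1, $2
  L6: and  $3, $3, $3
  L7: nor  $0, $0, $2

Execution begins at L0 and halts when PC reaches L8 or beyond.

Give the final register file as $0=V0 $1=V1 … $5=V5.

$0=0 $1=0 $2=15 $3=15 $4=15 $5=16

[0] or   $2, $3, $1  →  {$0:0, $1:13, $2:15, $3:7, $4:15, $5:1}
[1] ori   $3, $2, 11  →  {$0:0, $1:13, $2:15, $3:15, $4:15, $5:1}
[2] addi  $5, $2, 1  →  {$0:0, $1:13, $2:15, $3:15, $4:15, $5:16}
[3] bne  $5, $1, L6  →  {$0:0, $1:13, $2:15, $3:15, $4:15, $5:16}  ⟨branch taken⟩
[4] andi  $1, $5, 1  →  {$0:0, $1:0, $2:15, $3:15, $4:15, $5:16}
[6] and  $3, $3, $3  →  {$0:0, $1:0, $2:15, $3:15, $4:15, $5:16}
[7] nor  $0, $0, $2  →  {$0:0, $1:0, $2:15, $3:15, $4:15, $5:16}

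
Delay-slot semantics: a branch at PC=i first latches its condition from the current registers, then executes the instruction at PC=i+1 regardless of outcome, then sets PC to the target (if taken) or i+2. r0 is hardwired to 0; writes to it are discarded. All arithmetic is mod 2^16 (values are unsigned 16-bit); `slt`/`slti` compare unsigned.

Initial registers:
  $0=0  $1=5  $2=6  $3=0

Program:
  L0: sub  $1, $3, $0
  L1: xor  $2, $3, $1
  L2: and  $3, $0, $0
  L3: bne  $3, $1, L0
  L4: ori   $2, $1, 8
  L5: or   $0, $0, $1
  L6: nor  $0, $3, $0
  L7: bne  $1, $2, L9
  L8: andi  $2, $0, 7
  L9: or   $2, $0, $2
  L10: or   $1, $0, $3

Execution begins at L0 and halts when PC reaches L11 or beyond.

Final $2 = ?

[0] sub  $1, $3, $0  →  {$0:0, $1:0, $2:6, $3:0}
[1] xor  $2, $3, $1  →  {$0:0, $1:0, $2:0, $3:0}
[2] and  $3, $0, $0  →  {$0:0, $1:0, $2:0, $3:0}
[3] bne  $3, $1, L0  →  {$0:0, $1:0, $2:0, $3:0}  ⟨branch fallthrough⟩
[4] ori   $2, $1, 8  →  {$0:0, $1:0, $2:8, $3:0}
[5] or   $0, $0, $1  →  {$0:0, $1:0, $2:8, $3:0}
[6] nor  $0, $3, $0  →  {$0:0, $1:0, $2:8, $3:0}
[7] bne  $1, $2, L9  →  {$0:0, $1:0, $2:8, $3:0}  ⟨branch taken⟩
[8] andi  $2, $0, 7  →  {$0:0, $1:0, $2:0, $3:0}
[9] or   $2, $0, $2  →  {$0:0, $1:0, $2:0, $3:0}
[10] or   $1, $0, $3  →  {$0:0, $1:0, $2:0, $3:0}

0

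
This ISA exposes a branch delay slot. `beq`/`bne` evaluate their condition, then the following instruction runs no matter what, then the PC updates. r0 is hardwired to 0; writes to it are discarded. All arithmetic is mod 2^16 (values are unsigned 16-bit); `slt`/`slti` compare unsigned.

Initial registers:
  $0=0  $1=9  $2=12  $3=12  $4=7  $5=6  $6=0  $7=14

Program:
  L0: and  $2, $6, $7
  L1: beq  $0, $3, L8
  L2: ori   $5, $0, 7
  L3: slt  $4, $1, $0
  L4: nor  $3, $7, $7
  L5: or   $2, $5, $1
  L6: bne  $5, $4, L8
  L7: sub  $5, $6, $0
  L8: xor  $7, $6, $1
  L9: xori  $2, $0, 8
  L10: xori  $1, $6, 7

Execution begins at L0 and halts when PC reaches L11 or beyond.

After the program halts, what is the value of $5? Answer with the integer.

[0] and  $2, $6, $7  →  {$0:0, $1:9, $2:0, $3:12, $4:7, $5:6, $6:0, $7:14}
[1] beq  $0, $3, L8  →  {$0:0, $1:9, $2:0, $3:12, $4:7, $5:6, $6:0, $7:14}  ⟨branch fallthrough⟩
[2] ori   $5, $0, 7  →  {$0:0, $1:9, $2:0, $3:12, $4:7, $5:7, $6:0, $7:14}
[3] slt  $4, $1, $0  →  {$0:0, $1:9, $2:0, $3:12, $4:0, $5:7, $6:0, $7:14}
[4] nor  $3, $7, $7  →  {$0:0, $1:9, $2:0, $3:65521, $4:0, $5:7, $6:0, $7:14}
[5] or   $2, $5, $1  →  {$0:0, $1:9, $2:15, $3:65521, $4:0, $5:7, $6:0, $7:14}
[6] bne  $5, $4, L8  →  {$0:0, $1:9, $2:15, $3:65521, $4:0, $5:7, $6:0, $7:14}  ⟨branch taken⟩
[7] sub  $5, $6, $0  →  {$0:0, $1:9, $2:15, $3:65521, $4:0, $5:0, $6:0, $7:14}
[8] xor  $7, $6, $1  →  {$0:0, $1:9, $2:15, $3:65521, $4:0, $5:0, $6:0, $7:9}
[9] xori  $2, $0, 8  →  {$0:0, $1:9, $2:8, $3:65521, $4:0, $5:0, $6:0, $7:9}
[10] xori  $1, $6, 7  →  {$0:0, $1:7, $2:8, $3:65521, $4:0, $5:0, $6:0, $7:9}

0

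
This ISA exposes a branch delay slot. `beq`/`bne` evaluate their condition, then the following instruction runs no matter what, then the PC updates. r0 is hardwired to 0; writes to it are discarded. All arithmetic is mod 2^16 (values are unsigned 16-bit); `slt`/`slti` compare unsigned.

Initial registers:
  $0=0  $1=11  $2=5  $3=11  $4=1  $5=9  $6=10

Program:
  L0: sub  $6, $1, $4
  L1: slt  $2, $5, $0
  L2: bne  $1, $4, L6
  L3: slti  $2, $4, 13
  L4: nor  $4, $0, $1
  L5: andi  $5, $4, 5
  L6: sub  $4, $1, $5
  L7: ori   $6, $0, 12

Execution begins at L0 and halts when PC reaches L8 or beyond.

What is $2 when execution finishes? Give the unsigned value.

PC=0  sub  $6, $1, $4        | $0=0 $1=11 $2=5 $3=11 $4=1 $5=9 $6=10
PC=1  slt  $2, $5, $0        | $0=0 $1=11 $2=0 $3=11 $4=1 $5=9 $6=10
PC=2  bne  $1, $4, L6        | $0=0 $1=11 $2=0 $3=11 $4=1 $5=9 $6=10  [TAKEN]
PC=3  slti  $2, $4, 13       | $0=0 $1=11 $2=1 $3=11 $4=1 $5=9 $6=10
PC=6  sub  $4, $1, $5        | $0=0 $1=11 $2=1 $3=11 $4=2 $5=9 $6=10
PC=7  ori   $6, $0, 12       | $0=0 $1=11 $2=1 $3=11 $4=2 $5=9 $6=12

1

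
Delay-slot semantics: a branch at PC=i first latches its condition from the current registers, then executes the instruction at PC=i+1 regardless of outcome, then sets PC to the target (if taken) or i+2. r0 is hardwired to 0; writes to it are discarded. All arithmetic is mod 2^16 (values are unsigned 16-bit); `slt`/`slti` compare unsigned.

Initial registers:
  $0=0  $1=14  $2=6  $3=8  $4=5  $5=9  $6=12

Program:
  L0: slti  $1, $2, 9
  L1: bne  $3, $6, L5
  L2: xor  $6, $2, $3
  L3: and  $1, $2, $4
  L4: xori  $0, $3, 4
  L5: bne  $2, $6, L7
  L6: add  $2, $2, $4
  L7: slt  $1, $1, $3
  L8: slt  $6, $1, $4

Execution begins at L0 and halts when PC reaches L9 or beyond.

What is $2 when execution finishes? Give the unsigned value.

PC=0  slti  $1, $2, 9        | $0=0 $1=1 $2=6 $3=8 $4=5 $5=9 $6=12
PC=1  bne  $3, $6, L5        | $0=0 $1=1 $2=6 $3=8 $4=5 $5=9 $6=12  [TAKEN]
PC=2  xor  $6, $2, $3        | $0=0 $1=1 $2=6 $3=8 $4=5 $5=9 $6=14
PC=5  bne  $2, $6, L7        | $0=0 $1=1 $2=6 $3=8 $4=5 $5=9 $6=14  [TAKEN]
PC=6  add  $2, $2, $4        | $0=0 $1=1 $2=11 $3=8 $4=5 $5=9 $6=14
PC=7  slt  $1, $1, $3        | $0=0 $1=1 $2=11 $3=8 $4=5 $5=9 $6=14
PC=8  slt  $6, $1, $4        | $0=0 $1=1 $2=11 $3=8 $4=5 $5=9 $6=1

11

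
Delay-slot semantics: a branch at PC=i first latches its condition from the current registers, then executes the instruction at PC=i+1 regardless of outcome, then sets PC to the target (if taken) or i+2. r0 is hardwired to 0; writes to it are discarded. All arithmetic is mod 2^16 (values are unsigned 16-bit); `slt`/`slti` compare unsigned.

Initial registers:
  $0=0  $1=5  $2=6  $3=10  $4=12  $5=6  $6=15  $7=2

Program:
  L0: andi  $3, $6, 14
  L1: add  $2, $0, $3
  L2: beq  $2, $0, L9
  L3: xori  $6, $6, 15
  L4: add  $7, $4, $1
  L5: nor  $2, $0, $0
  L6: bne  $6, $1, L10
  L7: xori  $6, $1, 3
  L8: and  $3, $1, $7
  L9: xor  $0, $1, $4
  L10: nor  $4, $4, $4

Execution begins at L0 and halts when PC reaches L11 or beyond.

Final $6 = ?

  step pc=0: andi  $3, $6, 14  regs=(0,5,6,14,12,6,15,2)
  step pc=1: add  $2, $0, $3  regs=(0,5,14,14,12,6,15,2)
  step pc=2: beq  $2, $0, L9  cond=F  regs=(0,5,14,14,12,6,15,2)
  step pc=3: xori  $6, $6, 15  regs=(0,5,14,14,12,6,0,2)
  step pc=4: add  $7, $4, $1  regs=(0,5,14,14,12,6,0,17)
  step pc=5: nor  $2, $0, $0  regs=(0,5,65535,14,12,6,0,17)
  step pc=6: bne  $6, $1, L10  cond=T  regs=(0,5,65535,14,12,6,0,17)
  step pc=7: xori  $6, $1, 3  regs=(0,5,65535,14,12,6,6,17)
  step pc=10: nor  $4, $4, $4  regs=(0,5,65535,14,65523,6,6,17)

6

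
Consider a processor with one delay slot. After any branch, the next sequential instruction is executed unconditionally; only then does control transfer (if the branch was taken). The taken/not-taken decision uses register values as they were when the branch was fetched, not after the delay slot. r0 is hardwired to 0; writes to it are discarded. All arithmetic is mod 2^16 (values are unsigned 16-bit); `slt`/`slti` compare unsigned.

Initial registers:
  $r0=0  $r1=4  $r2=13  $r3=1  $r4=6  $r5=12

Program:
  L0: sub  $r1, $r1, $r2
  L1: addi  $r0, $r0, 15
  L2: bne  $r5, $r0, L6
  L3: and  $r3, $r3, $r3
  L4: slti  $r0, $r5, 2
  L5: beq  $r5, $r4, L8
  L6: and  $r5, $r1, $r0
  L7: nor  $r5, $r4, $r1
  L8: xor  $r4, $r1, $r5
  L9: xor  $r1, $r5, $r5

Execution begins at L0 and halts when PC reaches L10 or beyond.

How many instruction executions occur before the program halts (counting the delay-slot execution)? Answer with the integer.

PC=0  sub  $r1, $r1, $r2     | $r0=0 $r1=65527 $r2=13 $r3=1 $r4=6 $r5=12
PC=1  addi  $r0, $r0, 15     | $r0=0 $r1=65527 $r2=13 $r3=1 $r4=6 $r5=12
PC=2  bne  $r5, $r0, L6      | $r0=0 $r1=65527 $r2=13 $r3=1 $r4=6 $r5=12  [TAKEN]
PC=3  and  $r3, $r3, $r3     | $r0=0 $r1=65527 $r2=13 $r3=1 $r4=6 $r5=12
PC=6  and  $r5, $r1, $r0     | $r0=0 $r1=65527 $r2=13 $r3=1 $r4=6 $r5=0
PC=7  nor  $r5, $r4, $r1     | $r0=0 $r1=65527 $r2=13 $r3=1 $r4=6 $r5=8
PC=8  xor  $r4, $r1, $r5     | $r0=0 $r1=65527 $r2=13 $r3=1 $r4=65535 $r5=8
PC=9  xor  $r1, $r5, $r5     | $r0=0 $r1=0 $r2=13 $r3=1 $r4=65535 $r5=8

8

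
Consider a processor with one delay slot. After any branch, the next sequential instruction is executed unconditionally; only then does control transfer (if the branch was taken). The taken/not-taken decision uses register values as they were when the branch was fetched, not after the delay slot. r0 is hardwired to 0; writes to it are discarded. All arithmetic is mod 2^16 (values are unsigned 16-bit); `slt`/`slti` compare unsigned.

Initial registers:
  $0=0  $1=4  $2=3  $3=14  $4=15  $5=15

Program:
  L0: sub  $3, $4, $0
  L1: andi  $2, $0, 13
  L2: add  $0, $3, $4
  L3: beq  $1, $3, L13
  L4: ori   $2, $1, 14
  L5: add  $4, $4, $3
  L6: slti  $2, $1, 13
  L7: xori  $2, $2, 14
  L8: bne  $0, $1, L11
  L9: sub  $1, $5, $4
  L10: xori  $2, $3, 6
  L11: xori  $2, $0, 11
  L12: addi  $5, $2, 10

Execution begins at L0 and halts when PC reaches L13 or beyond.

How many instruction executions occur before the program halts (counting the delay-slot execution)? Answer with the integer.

12

PC=0  sub  $3, $4, $0        | $0=0 $1=4 $2=3 $3=15 $4=15 $5=15
PC=1  andi  $2, $0, 13       | $0=0 $1=4 $2=0 $3=15 $4=15 $5=15
PC=2  add  $0, $3, $4        | $0=0 $1=4 $2=0 $3=15 $4=15 $5=15
PC=3  beq  $1, $3, L13       | $0=0 $1=4 $2=0 $3=15 $4=15 $5=15  [not taken]
PC=4  ori   $2, $1, 14       | $0=0 $1=4 $2=14 $3=15 $4=15 $5=15
PC=5  add  $4, $4, $3        | $0=0 $1=4 $2=14 $3=15 $4=30 $5=15
PC=6  slti  $2, $1, 13       | $0=0 $1=4 $2=1 $3=15 $4=30 $5=15
PC=7  xori  $2, $2, 14       | $0=0 $1=4 $2=15 $3=15 $4=30 $5=15
PC=8  bne  $0, $1, L11       | $0=0 $1=4 $2=15 $3=15 $4=30 $5=15  [TAKEN]
PC=9  sub  $1, $5, $4        | $0=0 $1=65521 $2=15 $3=15 $4=30 $5=15
PC=11 xori  $2, $0, 11       | $0=0 $1=65521 $2=11 $3=15 $4=30 $5=15
PC=12 addi  $5, $2, 10       | $0=0 $1=65521 $2=11 $3=15 $4=30 $5=21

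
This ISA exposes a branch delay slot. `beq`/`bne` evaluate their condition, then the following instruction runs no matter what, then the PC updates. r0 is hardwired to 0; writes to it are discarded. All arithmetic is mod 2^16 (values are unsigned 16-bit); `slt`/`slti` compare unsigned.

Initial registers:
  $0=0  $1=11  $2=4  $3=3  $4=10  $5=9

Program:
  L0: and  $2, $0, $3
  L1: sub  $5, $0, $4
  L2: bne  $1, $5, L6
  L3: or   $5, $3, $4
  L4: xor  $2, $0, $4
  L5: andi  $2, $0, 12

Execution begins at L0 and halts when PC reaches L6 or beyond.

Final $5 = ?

11

#0 and  $2, $0, $3 ; 0/11/0/3/10/9
#1 sub  $5, $0, $4 ; 0/11/0/3/10/65526
#2 bne  $1, $5, L6 ; 0/11/0/3/10/65526 ; →target
#3 or   $5, $3, $4 ; 0/11/0/3/10/11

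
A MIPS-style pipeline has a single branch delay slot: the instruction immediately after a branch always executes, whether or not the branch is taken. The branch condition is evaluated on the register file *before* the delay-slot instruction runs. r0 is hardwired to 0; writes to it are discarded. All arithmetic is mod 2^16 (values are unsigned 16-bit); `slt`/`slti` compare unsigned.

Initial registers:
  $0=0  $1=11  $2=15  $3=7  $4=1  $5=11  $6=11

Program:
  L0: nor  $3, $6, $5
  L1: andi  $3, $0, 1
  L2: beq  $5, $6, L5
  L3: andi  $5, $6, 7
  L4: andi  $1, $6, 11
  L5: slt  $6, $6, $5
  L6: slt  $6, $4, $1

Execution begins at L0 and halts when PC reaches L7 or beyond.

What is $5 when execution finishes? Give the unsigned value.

3

  step pc=0: nor  $3, $6, $5  regs=(0,11,15,65524,1,11,11)
  step pc=1: andi  $3, $0, 1  regs=(0,11,15,0,1,11,11)
  step pc=2: beq  $5, $6, L5  cond=T  regs=(0,11,15,0,1,11,11)
  step pc=3: andi  $5, $6, 7  regs=(0,11,15,0,1,3,11)
  step pc=5: slt  $6, $6, $5  regs=(0,11,15,0,1,3,0)
  step pc=6: slt  $6, $4, $1  regs=(0,11,15,0,1,3,1)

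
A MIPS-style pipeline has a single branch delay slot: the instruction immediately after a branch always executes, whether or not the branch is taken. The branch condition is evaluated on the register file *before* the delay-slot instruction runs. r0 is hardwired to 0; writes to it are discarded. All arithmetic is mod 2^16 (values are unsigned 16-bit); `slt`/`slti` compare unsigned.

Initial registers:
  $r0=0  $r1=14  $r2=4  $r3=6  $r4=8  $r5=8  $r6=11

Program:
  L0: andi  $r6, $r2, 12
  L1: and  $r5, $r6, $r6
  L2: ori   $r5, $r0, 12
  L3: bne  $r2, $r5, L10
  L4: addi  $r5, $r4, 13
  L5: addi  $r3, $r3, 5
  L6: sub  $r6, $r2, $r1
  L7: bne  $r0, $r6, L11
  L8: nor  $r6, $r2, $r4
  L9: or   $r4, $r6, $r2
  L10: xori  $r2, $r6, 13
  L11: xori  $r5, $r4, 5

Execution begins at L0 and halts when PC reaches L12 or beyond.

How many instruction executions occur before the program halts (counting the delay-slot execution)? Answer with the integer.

7

PC=0  andi  $r6, $r2, 12     | $r0=0 $r1=14 $r2=4 $r3=6 $r4=8 $r5=8 $r6=4
PC=1  and  $r5, $r6, $r6     | $r0=0 $r1=14 $r2=4 $r3=6 $r4=8 $r5=4 $r6=4
PC=2  ori   $r5, $r0, 12     | $r0=0 $r1=14 $r2=4 $r3=6 $r4=8 $r5=12 $r6=4
PC=3  bne  $r2, $r5, L10     | $r0=0 $r1=14 $r2=4 $r3=6 $r4=8 $r5=12 $r6=4  [TAKEN]
PC=4  addi  $r5, $r4, 13     | $r0=0 $r1=14 $r2=4 $r3=6 $r4=8 $r5=21 $r6=4
PC=10 xori  $r2, $r6, 13     | $r0=0 $r1=14 $r2=9 $r3=6 $r4=8 $r5=21 $r6=4
PC=11 xori  $r5, $r4, 5      | $r0=0 $r1=14 $r2=9 $r3=6 $r4=8 $r5=13 $r6=4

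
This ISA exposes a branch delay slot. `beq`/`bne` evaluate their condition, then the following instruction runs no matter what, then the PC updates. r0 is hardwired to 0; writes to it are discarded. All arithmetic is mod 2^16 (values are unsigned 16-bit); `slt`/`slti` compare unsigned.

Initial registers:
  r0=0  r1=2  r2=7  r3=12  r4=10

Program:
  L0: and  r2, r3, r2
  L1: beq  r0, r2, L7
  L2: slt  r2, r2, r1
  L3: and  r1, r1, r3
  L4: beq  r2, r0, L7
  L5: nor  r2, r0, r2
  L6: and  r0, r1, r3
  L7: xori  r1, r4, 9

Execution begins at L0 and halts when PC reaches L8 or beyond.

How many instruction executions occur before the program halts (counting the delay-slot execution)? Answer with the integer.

7

  step pc=0: and  r2, r3, r2  regs=(0,2,4,12,10)
  step pc=1: beq  r0, r2, L7  cond=F  regs=(0,2,4,12,10)
  step pc=2: slt  r2, r2, r1  regs=(0,2,0,12,10)
  step pc=3: and  r1, r1, r3  regs=(0,0,0,12,10)
  step pc=4: beq  r2, r0, L7  cond=T  regs=(0,0,0,12,10)
  step pc=5: nor  r2, r0, r2  regs=(0,0,65535,12,10)
  step pc=7: xori  r1, r4, 9  regs=(0,3,65535,12,10)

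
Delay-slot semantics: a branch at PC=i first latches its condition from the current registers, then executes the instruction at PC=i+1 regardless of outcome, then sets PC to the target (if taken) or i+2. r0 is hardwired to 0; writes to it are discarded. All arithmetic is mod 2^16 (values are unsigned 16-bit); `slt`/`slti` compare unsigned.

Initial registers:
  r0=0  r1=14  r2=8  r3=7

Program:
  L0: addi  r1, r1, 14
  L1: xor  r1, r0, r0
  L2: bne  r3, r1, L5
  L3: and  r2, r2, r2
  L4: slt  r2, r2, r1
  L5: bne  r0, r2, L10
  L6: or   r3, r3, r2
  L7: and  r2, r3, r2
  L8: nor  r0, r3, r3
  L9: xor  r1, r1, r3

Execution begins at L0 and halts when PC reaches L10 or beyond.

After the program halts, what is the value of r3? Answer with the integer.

#0 addi  r1, r1, 14 ; 0/28/8/7
#1 xor  r1, r0, r0 ; 0/0/8/7
#2 bne  r3, r1, L5 ; 0/0/8/7 ; →target
#3 and  r2, r2, r2 ; 0/0/8/7
#5 bne  r0, r2, L10 ; 0/0/8/7 ; →target
#6 or   r3, r3, r2 ; 0/0/8/15

15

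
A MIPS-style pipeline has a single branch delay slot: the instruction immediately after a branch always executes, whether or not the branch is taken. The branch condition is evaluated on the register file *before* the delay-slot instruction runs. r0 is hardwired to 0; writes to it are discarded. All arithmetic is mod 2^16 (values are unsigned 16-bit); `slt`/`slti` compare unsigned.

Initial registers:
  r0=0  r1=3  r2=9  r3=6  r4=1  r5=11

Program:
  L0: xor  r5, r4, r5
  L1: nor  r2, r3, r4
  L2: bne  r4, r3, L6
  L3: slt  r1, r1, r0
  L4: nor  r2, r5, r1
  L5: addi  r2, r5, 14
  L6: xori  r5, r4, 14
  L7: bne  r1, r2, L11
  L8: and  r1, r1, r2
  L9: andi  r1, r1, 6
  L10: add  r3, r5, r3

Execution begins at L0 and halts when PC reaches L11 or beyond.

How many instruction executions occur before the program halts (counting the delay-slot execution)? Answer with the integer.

  step pc=0: xor  r5, r4, r5  regs=(0,3,9,6,1,10)
  step pc=1: nor  r2, r3, r4  regs=(0,3,65528,6,1,10)
  step pc=2: bne  r4, r3, L6  cond=T  regs=(0,3,65528,6,1,10)
  step pc=3: slt  r1, r1, r0  regs=(0,0,65528,6,1,10)
  step pc=6: xori  r5, r4, 14  regs=(0,0,65528,6,1,15)
  step pc=7: bne  r1, r2, L11  cond=T  regs=(0,0,65528,6,1,15)
  step pc=8: and  r1, r1, r2  regs=(0,0,65528,6,1,15)

7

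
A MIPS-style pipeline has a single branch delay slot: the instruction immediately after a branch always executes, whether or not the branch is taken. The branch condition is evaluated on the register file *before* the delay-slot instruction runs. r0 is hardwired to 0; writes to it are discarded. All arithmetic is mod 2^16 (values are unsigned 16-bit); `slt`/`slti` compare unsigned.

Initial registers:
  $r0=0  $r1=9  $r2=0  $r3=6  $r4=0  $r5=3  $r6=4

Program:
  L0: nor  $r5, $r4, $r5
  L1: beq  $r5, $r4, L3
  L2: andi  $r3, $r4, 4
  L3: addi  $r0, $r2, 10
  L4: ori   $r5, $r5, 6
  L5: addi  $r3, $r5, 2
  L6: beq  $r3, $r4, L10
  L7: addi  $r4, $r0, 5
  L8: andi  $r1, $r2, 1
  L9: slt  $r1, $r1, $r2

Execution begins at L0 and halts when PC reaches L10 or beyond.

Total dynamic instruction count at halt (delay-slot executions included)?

#0 nor  $r5, $r4, $r5 ; 0/9/0/6/0/65532/4
#1 beq  $r5, $r4, L3 ; 0/9/0/6/0/65532/4 ; →fallthru
#2 andi  $r3, $r4, 4 ; 0/9/0/0/0/65532/4
#3 addi  $r0, $r2, 10 ; 0/9/0/0/0/65532/4
#4 ori   $r5, $r5, 6 ; 0/9/0/0/0/65534/4
#5 addi  $r3, $r5, 2 ; 0/9/0/0/0/65534/4
#6 beq  $r3, $r4, L10 ; 0/9/0/0/0/65534/4 ; →target
#7 addi  $r4, $r0, 5 ; 0/9/0/0/5/65534/4

8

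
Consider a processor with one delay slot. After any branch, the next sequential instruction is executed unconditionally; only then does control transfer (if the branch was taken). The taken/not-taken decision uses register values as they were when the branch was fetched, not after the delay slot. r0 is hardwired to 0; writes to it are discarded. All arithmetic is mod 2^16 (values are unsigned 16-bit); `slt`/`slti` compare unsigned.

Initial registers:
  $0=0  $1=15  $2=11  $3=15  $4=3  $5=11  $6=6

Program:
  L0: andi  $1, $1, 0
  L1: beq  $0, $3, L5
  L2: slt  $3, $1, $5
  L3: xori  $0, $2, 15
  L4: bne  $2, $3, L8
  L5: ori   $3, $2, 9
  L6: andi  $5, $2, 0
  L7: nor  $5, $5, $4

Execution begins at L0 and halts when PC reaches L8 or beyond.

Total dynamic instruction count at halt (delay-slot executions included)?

6

PC=0  andi  $1, $1, 0        | $0=0 $1=0 $2=11 $3=15 $4=3 $5=11 $6=6
PC=1  beq  $0, $3, L5        | $0=0 $1=0 $2=11 $3=15 $4=3 $5=11 $6=6  [not taken]
PC=2  slt  $3, $1, $5        | $0=0 $1=0 $2=11 $3=1 $4=3 $5=11 $6=6
PC=3  xori  $0, $2, 15       | $0=0 $1=0 $2=11 $3=1 $4=3 $5=11 $6=6
PC=4  bne  $2, $3, L8        | $0=0 $1=0 $2=11 $3=1 $4=3 $5=11 $6=6  [TAKEN]
PC=5  ori   $3, $2, 9        | $0=0 $1=0 $2=11 $3=11 $4=3 $5=11 $6=6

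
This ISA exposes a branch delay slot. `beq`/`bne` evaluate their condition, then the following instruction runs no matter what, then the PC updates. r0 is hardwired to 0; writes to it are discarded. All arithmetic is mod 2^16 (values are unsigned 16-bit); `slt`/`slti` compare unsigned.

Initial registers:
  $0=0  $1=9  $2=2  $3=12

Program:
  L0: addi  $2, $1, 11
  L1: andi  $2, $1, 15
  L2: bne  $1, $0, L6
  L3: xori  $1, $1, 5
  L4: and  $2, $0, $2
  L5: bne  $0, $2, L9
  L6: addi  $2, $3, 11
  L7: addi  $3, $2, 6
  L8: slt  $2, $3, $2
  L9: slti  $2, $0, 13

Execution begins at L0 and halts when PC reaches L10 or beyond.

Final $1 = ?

12

PC=0  addi  $2, $1, 11       | $0=0 $1=9 $2=20 $3=12
PC=1  andi  $2, $1, 15       | $0=0 $1=9 $2=9 $3=12
PC=2  bne  $1, $0, L6        | $0=0 $1=9 $2=9 $3=12  [TAKEN]
PC=3  xori  $1, $1, 5        | $0=0 $1=12 $2=9 $3=12
PC=6  addi  $2, $3, 11       | $0=0 $1=12 $2=23 $3=12
PC=7  addi  $3, $2, 6        | $0=0 $1=12 $2=23 $3=29
PC=8  slt  $2, $3, $2        | $0=0 $1=12 $2=0 $3=29
PC=9  slti  $2, $0, 13       | $0=0 $1=12 $2=1 $3=29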